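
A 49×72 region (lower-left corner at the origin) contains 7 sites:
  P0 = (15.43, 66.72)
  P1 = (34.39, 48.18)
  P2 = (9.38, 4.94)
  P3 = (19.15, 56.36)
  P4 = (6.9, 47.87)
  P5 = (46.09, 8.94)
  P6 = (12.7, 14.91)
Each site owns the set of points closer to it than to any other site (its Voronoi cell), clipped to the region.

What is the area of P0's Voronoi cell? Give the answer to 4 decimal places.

1. box [0,49]×[0,72]: [(0, 0) (49, 0) (49, 72) (0, 72)]
2. ⊥bis P0·P1 via (24.91,57.45): [(0, 31.9757) (39.1377, 72) (0, 72)]  |A|=783.2294
3. ⊥bis P0·P2 via (12.405,35.83): [(0, 37.0448) (4.5236, 36.6018) (39.1377, 72) (0, 72)]  |A|=771.764
4. ⊥bis P0·P3 via (17.29,61.54): [(0, 55.3316) (35.1968, 67.9699) (39.1377, 72) (0, 72)]  |A|=372.2021
5. ⊥bis P0·P4 via (11.165,57.295): [(0, 62.3474) (8.6444, 58.4356) (35.1968, 67.9699) (39.1377, 72) (0, 72)]  |A|=341.8785
6. ⊥bis P0·P5 via (30.76,37.83): [(0, 62.3474) (8.6444, 58.4356) (35.1968, 67.9699) (39.1377, 72) (0, 72)]  |A|=341.8785
7. ⊥bis P0·P6 via (14.065,40.815): [(0, 62.3474) (8.6444, 58.4356) (35.1968, 67.9699) (39.1377, 72) (0, 72)]  |A|=341.8785
8. canonical 5-gon: [(0, 62.3474) (8.6444, 58.4356) (35.1968, 67.9699) (39.1377, 72) (0, 72)]
9. shoelace: 341.8785

Area of P0's cell: 341.8785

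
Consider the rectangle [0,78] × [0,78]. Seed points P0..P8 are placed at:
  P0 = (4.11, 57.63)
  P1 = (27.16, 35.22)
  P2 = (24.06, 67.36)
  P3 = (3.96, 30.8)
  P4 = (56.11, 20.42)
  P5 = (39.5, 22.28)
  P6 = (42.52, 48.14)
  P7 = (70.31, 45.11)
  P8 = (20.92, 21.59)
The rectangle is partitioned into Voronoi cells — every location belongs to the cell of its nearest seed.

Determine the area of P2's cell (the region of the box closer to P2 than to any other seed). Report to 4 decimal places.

Area of P2's cell: 734.3639

1. box [0,78]×[0,78]: [(0, 0) (78, 0) (78, 78) (0, 78)]
2. ⊥bis P2·P0 via (14.085,62.495): [(44.565, 0) (78, 0) (78, 78) (6.5229, 78)]  |A|=4091.5707
3. ⊥bis P2·P1 via (25.61,51.29): [(19.8222, 50.7317) (78, 56.3432) (78, 78) (6.5229, 78)]  |A|=1604.5013
4. ⊥bis P2·P3 via (14.01,49.08): [(19.8222, 50.7317) (78, 56.3432) (78, 78) (6.5229, 78)]  |A|=1604.5013
5. ⊥bis P2·P4 via (40.085,43.89): [(19.8222, 50.7317) (55.087, 54.1331) (78, 69.7779) (78, 78) (6.5229, 78)]  |A|=1450.5867
6. ⊥bis P2·P5 via (31.78,44.82): [(19.8222, 50.7317) (55.087, 54.1331) (78, 69.7779) (78, 78) (6.5229, 78)]  |A|=1450.5867
7. ⊥bis P2·P6 via (33.29,57.75): [(19.8222, 50.7317) (26.6705, 51.3923) (54.3737, 78) (6.5229, 78)]  |A|=734.3639
8. ⊥bis P2·P7 via (47.185,56.235): [(19.8222, 50.7317) (26.6705, 51.3923) (54.3737, 78) (6.5229, 78)]  |A|=734.3639
9. ⊥bis P2·P8 via (22.49,44.475): [(19.8222, 50.7317) (26.6705, 51.3923) (54.3737, 78) (6.5229, 78)]  |A|=734.3639
10. canonical 4-gon: [(19.8222, 50.7317) (26.6705, 51.3923) (54.3737, 78) (6.5229, 78)]
11. shoelace: 734.3639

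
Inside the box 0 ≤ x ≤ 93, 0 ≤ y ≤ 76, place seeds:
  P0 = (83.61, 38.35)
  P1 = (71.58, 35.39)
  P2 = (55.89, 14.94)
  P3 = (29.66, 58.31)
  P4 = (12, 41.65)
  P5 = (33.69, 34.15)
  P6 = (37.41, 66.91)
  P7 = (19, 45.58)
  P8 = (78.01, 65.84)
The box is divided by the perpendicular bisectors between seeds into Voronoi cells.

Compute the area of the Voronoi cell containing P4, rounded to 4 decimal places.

1. box [0,93]×[0,76]: [(0, 0) (93, 0) (93, 76) (0, 76)]
2. ⊥bis P4·P0 via (47.805,40): [(0, 0) (45.9617, 0) (49.464, 76) (0, 76)]  |A|=3626.1754
3. ⊥bis P4·P1 via (41.79,38.52): [(0, 0) (37.7427, 0) (45.728, 76) (0, 76)]  |A|=3171.8877
4. ⊥bis P4·P2 via (33.945,28.295): [(0, 0) (16.7256, 0) (42.1286, 41.7423) (45.728, 76) (0, 76)]  |A|=2733.236
5. ⊥bis P4·P3 via (20.83,49.98): [(0, 72.0603) (0, 0) (16.7256, 0) (36.8241, 33.0259)]  |A|=1602.9658
6. ⊥bis P4·P5 via (22.845,37.9): [(25.3612, 45.1768) (0, 72.0603) (0, 0) (9.7399, 0)]  |A|=1133.7761
7. ⊥bis P4·P6 via (24.705,54.28): [(25.3612, 45.1768) (0, 72.0603) (0, 0) (9.7399, 0)]  |A|=1133.7761
8. ⊥bis P4·P7 via (15.5,43.615): [(21.2684, 33.3405) (0, 71.2231) (0, 0) (9.7399, 0)]  |A|=919.7675
9. ⊥bis P4·P8 via (45.005,53.745): [(21.2684, 33.3405) (0, 71.2231) (0, 0) (9.7399, 0)]  |A|=919.7675
10. canonical 4-gon: [(21.2684, 33.3405) (0, 71.2231) (0, 0) (9.7399, 0)]
11. shoelace: 919.7675

Area of P4's cell: 919.7675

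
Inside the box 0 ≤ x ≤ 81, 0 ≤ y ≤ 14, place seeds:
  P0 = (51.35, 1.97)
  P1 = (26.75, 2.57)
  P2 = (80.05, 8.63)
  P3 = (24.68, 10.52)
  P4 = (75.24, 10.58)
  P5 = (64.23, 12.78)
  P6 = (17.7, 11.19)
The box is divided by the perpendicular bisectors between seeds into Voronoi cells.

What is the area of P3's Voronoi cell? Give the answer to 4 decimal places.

1. box [0,81]×[0,14]: [(0, 0) (81, 0) (81, 14) (0, 14)]
2. ⊥bis P3·P0 via (38.015,6.245): [(0, 0) (36.0129, 0) (40.5011, 14) (0, 14)]  |A|=535.5986
3. ⊥bis P3·P1 via (25.715,6.545): [(0, 0) (0.5784, 0) (39.2402, 10.0666) (40.5011, 14) (0, 14)]  |A|=357.2451
4. ⊥bis P3·P2 via (52.365,9.575): [(0, 0) (0.5784, 0) (39.2402, 10.0666) (40.5011, 14) (0, 14)]  |A|=357.2451
5. ⊥bis P3·P4 via (49.96,10.55): [(0, 0) (0.5784, 0) (39.2402, 10.0666) (40.5011, 14) (0, 14)]  |A|=357.2451
6. ⊥bis P3·P5 via (44.455,11.65): [(0, 0) (0.5784, 0) (39.2402, 10.0666) (40.5011, 14) (0, 14)]  |A|=357.2451
7. ⊥bis P3·P6 via (21.19,10.855): [(20.6497, 5.2261) (39.2402, 10.0666) (40.5011, 14) (21.4919, 14)]  |A|=116.9021
8. canonical 4-gon: [(20.6497, 5.2261) (39.2402, 10.0666) (40.5011, 14) (21.4919, 14)]
9. shoelace: 116.9021

Area of P3's cell: 116.9021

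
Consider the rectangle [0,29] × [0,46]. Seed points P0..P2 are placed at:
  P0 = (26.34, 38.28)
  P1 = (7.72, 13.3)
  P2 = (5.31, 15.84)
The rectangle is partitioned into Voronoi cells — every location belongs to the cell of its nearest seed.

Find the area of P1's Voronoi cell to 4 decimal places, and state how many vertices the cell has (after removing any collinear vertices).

1. box [0,29]×[0,46]: [(0, 0) (29, 0) (29, 46) (0, 46)]
2. ⊥bis P1·P0 via (17.03,25.79): [(0, 38.4841) (0, 0) (29, 0) (29, 16.8676)]  |A|=802.5997
3. ⊥bis P1·P2 via (6.515,14.57): [(17.7638, 25.243) (0, 8.3884) (0, 0) (29, 0) (29, 16.8676)]  |A|=535.2935
4. canonical 5-gon: [(17.7638, 25.243) (0, 8.3884) (0, 0) (29, 0) (29, 16.8676)]
5. shoelace: 535.2935

Area of P1's cell: 535.2935 (5 vertices)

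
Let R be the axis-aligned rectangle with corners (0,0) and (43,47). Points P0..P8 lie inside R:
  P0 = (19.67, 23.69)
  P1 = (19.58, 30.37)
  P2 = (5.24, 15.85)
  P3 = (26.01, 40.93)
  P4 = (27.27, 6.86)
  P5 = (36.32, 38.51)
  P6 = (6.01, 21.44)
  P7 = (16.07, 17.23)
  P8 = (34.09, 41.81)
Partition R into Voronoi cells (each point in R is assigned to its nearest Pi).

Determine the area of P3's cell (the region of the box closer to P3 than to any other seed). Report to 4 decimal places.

Area of P3's cell: 202.5151

1. box [0,43]×[0,47]: [(0, 0) (43, 0) (43, 47) (0, 47)]
2. ⊥bis P3·P0 via (22.84,32.31): [(0, 40.7094) (43, 24.8962) (43, 47) (0, 47)]  |A|=610.4803
3. ⊥bis P3·P1 via (22.795,35.65): [(36.5766, 27.2584) (43, 24.8962) (43, 47) (4.1549, 47)]  |A|=454.424
4. ⊥bis P3·P2 via (15.625,28.39): [(36.5766, 27.2584) (43, 24.8962) (43, 47) (4.1549, 47)]  |A|=454.424
5. ⊥bis P3·P4 via (26.64,23.895): [(36.5766, 27.2584) (43, 24.8962) (43, 47) (4.1549, 47)]  |A|=454.424
6. ⊥bis P3·P5 via (31.165,39.72): [(29.2825, 31.6998) (32.8738, 47) (4.1549, 47)]  |A|=219.7029
7. ⊥bis P3·P6 via (16.01,31.185): [(29.2825, 31.6998) (32.8738, 47) (4.1549, 47)]  |A|=219.7029
8. ⊥bis P3·P7 via (21.04,29.08): [(29.2825, 31.6998) (32.8738, 47) (4.1549, 47)]  |A|=219.7029
9. ⊥bis P3·P8 via (30.05,41.37): [(29.2825, 31.6998) (30.5261, 36.9982) (29.4368, 47) (4.1549, 47)]  |A|=202.5151
10. canonical 4-gon: [(29.2825, 31.6998) (30.5261, 36.9982) (29.4368, 47) (4.1549, 47)]
11. shoelace: 202.5151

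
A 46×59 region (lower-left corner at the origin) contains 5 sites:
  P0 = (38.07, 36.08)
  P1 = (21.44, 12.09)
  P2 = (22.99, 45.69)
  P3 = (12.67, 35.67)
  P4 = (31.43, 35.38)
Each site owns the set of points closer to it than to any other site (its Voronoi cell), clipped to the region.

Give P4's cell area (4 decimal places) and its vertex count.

1. box [0,46]×[0,59]: [(0, 0) (46, 0) (46, 59) (0, 59)]
2. ⊥bis P4·P0 via (34.75,35.73): [(0, 0) (38.5167, 0) (32.2968, 59) (0, 59)]  |A|=2088.9998
3. ⊥bis P4·P1 via (26.435,23.735): [(0, 35.074) (36.4682, 19.4314) (32.2968, 59) (0, 59)]  |A|=1075.2403
4. ⊥bis P4·P2 via (27.21,40.535): [(13.4773, 29.2931) (36.4682, 19.4314) (33.6847, 45.8353)]  |A|=289.8009
5. ⊥bis P4·P3 via (22.05,35.525): [(22.0623, 36.321) (21.8978, 25.6812) (36.4682, 19.4314) (33.6847, 45.8353)]  |A|=244.7074
6. canonical 4-gon: [(22.0623, 36.321) (21.8978, 25.6812) (36.4682, 19.4314) (33.6847, 45.8353)]
7. shoelace: 244.7074

Area of P4's cell: 244.7074 (4 vertices)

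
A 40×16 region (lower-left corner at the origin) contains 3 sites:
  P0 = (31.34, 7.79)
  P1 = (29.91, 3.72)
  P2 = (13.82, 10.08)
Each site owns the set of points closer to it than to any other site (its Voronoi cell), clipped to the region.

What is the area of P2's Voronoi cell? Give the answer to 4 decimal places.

Area of P2's cell: 349.5474

1. box [0,40]×[0,16]: [(0, 0) (40, 0) (40, 16) (0, 16)]
2. ⊥bis P2·P0 via (22.58,8.935): [(0, 0) (21.4121, 0) (23.5035, 16) (0, 16)]  |A|=359.3246
3. ⊥bis P2·P1 via (21.865,6.9): [(0, 0) (19.1376, 0) (22.5358, 8.5971) (23.5035, 16) (0, 16)]  |A|=349.5474
4. canonical 5-gon: [(0, 0) (19.1376, 0) (22.5358, 8.5971) (23.5035, 16) (0, 16)]
5. shoelace: 349.5474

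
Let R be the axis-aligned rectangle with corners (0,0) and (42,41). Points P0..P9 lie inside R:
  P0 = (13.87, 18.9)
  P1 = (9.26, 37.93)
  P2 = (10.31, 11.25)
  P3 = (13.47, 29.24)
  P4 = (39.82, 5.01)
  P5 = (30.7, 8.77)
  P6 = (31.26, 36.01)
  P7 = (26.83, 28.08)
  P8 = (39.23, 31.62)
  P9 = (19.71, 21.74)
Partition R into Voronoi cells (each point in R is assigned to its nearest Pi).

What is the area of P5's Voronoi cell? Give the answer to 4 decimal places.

Area of P5's cell: 273.0421

1. box [0,42]×[0,41]: [(0, 0) (42, 0) (42, 41) (0, 41)]
2. ⊥bis P5·P0 via (22.285,13.835): [(13.9577, 0) (42, 0) (42, 41) (38.6357, 41)]  |A|=643.8364
3. ⊥bis P5·P1 via (19.98,23.35): [(34.3886, 33.944) (13.9577, 0) (42, 0) (42, 39.5403)]  |A|=626.4118
4. ⊥bis P5·P2 via (20.505,10.01): [(34.3886, 33.944) (20.6373, 11.0974) (19.2875, 0) (42, 0) (42, 39.5403)]  |A|=596.8382
5. ⊥bis P5·P3 via (22.085,19.005): [(28.7977, 24.6552) (20.6373, 11.0974) (19.2875, 0) (42, 0) (42, 35.7678)]  |A|=552.2298
6. ⊥bis P5·P4 via (35.26,6.89): [(28.7977, 24.6552) (20.6373, 11.0974) (19.2875, 0) (32.4194, 0) (42, 23.2381) (42, 35.7678)]  |A|=440.9122
7. ⊥bis P5·P6 via (30.98,22.39): [(27.4776, 22.462) (20.6373, 11.0974) (19.2875, 0) (32.4194, 0) (41.5607, 22.1725)]  |A|=335.2212
8. ⊥bis P5·P7 via (28.765,18.425): [(24.5378, 17.5778) (20.6373, 11.0974) (19.2875, 0) (32.4194, 0) (41.029, 20.8829)]  |A|=290.6485
9. ⊥bis P5·P8 via (34.965,20.195): [(35.8843, 19.8518) (24.5378, 17.5778) (20.6373, 11.0974) (19.2875, 0) (32.4194, 0) (39.9744, 18.325)]  |A|=284.6124
10. ⊥bis P5·P9 via (25.205,15.255): [(35.8843, 19.8518) (29.0022, 18.4725) (20.99, 11.6834) (20.6373, 11.0974) (19.2875, 0) (32.4194, 0) (39.9744, 18.325)]  |A|=273.0421
11. canonical 7-gon: [(35.8843, 19.8518) (29.0022, 18.4725) (20.99, 11.6834) (20.6373, 11.0974) (19.2875, 0) (32.4194, 0) (39.9744, 18.325)]
12. shoelace: 273.0421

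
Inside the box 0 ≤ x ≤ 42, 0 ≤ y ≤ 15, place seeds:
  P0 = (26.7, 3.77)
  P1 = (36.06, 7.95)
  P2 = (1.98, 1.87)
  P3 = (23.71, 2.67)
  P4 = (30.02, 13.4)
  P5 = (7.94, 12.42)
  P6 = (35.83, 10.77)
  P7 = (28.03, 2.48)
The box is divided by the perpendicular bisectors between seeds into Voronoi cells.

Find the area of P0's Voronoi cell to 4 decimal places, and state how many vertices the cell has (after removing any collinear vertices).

1. box [0,42]×[0,15]: [(0, 0) (42, 0) (42, 15) (0, 15)]
2. ⊥bis P0·P1 via (31.38,5.86): [(0, 0) (33.997, 0) (27.2982, 15) (0, 15)]  |A|=459.7141
3. ⊥bis P0·P2 via (14.34,2.82): [(14.5567, 0) (33.997, 0) (27.2982, 15) (13.4038, 15)]  |A|=250.0097
4. ⊥bis P0·P3 via (25.205,3.22): [(26.3896, 0) (33.997, 0) (27.2982, 15) (20.8712, 15)]  |A|=105.2578
5. ⊥bis P0·P4 via (28.36,8.585): [(22.4863, 10.61) (26.3896, 0) (33.997, 0) (30.4912, 7.8503)]  |A|=66.9398
6. ⊥bis P0·P5 via (17.32,8.095): [(22.4863, 10.61) (26.3896, 0) (33.997, 0) (30.4912, 7.8503)]  |A|=66.9398
7. ⊥bis P0·P6 via (31.265,7.27): [(22.4863, 10.61) (26.3896, 0) (33.997, 0) (30.4912, 7.8503)]  |A|=66.9398
8. ⊥bis P0·P7 via (27.365,3.125): [(22.4863, 10.61) (25.8243, 1.5366) (30.9505, 6.8217) (30.4912, 7.8503)]  |A|=35.5601
9. canonical 4-gon: [(22.4863, 10.61) (25.8243, 1.5366) (30.9505, 6.8217) (30.4912, 7.8503)]
10. shoelace: 35.5601

Area of P0's cell: 35.5601 (4 vertices)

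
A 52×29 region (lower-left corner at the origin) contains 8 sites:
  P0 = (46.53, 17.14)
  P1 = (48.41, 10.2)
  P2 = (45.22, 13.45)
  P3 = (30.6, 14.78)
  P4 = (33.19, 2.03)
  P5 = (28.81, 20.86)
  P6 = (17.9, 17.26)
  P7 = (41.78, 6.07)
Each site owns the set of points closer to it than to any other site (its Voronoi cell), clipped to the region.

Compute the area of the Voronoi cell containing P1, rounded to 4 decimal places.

Area of P1's cell: 70.6933

1. box [0,52]×[0,29]: [(0, 0) (52, 0) (52, 29) (0, 29)]
2. ⊥bis P1·P0 via (47.47,13.67): [(0, 0.8107) (0, 0) (52, 0) (52, 14.8971)]  |A|=408.4038
3. ⊥bis P1·P2 via (46.815,11.825): [(49.1616, 14.1282) (34.7676, 0) (52, 0) (52, 14.8971)]  |A|=142.8741
4. ⊥bis P1·P3 via (39.505,12.49): [(49.1616, 14.1282) (36.8081, 2.0029) (36.2931, 0) (52, 0) (52, 14.8971)]  |A|=141.3464
5. ⊥bis P1·P4 via (40.8,6.115): [(49.1616, 14.1282) (40.8682, 5.988) (44.0825, 0) (52, 0) (52, 14.8971)]  |A|=114.9854
6. ⊥bis P1·P5 via (38.61,15.53): [(49.1616, 14.1282) (40.8682, 5.988) (44.0825, 0) (52, 0) (52, 14.8971)]  |A|=114.9854
7. ⊥bis P1·P6 via (33.155,13.73): [(49.1616, 14.1282) (40.8682, 5.988) (44.0825, 0) (52, 0) (52, 14.8971)]  |A|=114.9854
8. ⊥bis P1·P7 via (45.095,8.135): [(49.1616, 14.1282) (44.3212, 9.3772) (50.1625, 0) (52, 0) (52, 14.8971)]  |A|=70.6933
9. canonical 5-gon: [(49.1616, 14.1282) (44.3212, 9.3772) (50.1625, 0) (52, 0) (52, 14.8971)]
10. shoelace: 70.6933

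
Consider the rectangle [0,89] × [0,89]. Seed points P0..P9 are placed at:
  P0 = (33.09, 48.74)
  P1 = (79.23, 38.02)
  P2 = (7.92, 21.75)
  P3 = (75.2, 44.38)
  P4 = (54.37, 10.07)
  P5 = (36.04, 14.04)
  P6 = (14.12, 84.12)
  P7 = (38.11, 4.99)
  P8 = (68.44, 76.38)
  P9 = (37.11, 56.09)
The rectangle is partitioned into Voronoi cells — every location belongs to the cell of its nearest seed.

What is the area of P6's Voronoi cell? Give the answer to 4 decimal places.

Area of P6's cell: 914.7187

1. box [0,89]×[0,89]: [(0, 0) (89, 0) (89, 89) (0, 89)]
2. ⊥bis P6·P0 via (23.605,66.43): [(0, 53.7735) (65.6992, 89) (0, 89)]  |A|=1157.176
3. ⊥bis P6·P1 via (46.675,61.07): [(0, 53.7735) (65.6992, 89) (0, 89)]  |A|=1157.176
4. ⊥bis P6·P2 via (11.02,52.935): [(0, 54.0305) (0.4043, 53.9903) (65.6992, 89) (0, 89)]  |A|=1157.124
5. ⊥bis P6·P3 via (44.66,64.25): [(0, 54.0305) (0.4043, 53.9903) (58.1183, 84.9353) (60.7629, 89) (0, 89)]  |A|=1147.0918
6. ⊥bis P6·P4 via (34.245,47.095): [(0, 54.0305) (0.4043, 53.9903) (58.1183, 84.9353) (60.7629, 89) (0, 89)]  |A|=1147.0918
7. ⊥bis P6·P5 via (25.08,49.08): [(0, 54.0305) (0.4043, 53.9903) (58.1183, 84.9353) (60.7629, 89) (0, 89)]  |A|=1147.0918
8. ⊥bis P6·P7 via (26.115,44.555): [(0, 54.0305) (0.4043, 53.9903) (58.1183, 84.9353) (60.7629, 89) (0, 89)]  |A|=1147.0918
9. ⊥bis P6·P8 via (41.28,80.25): [(0, 54.0305) (0.4043, 53.9903) (40.61, 75.5477) (42.5268, 89) (0, 89)]  |A|=1001.263
10. ⊥bis P6·P9 via (25.615,70.105): [(0, 54.0305) (0.4043, 53.9903) (16.4701, 62.6044) (41.7162, 83.3111) (42.5268, 89) (0, 89)]  |A|=914.7187
11. canonical 6-gon: [(0, 54.0305) (0.4043, 53.9903) (16.4701, 62.6044) (41.7162, 83.3111) (42.5268, 89) (0, 89)]
12. shoelace: 914.7187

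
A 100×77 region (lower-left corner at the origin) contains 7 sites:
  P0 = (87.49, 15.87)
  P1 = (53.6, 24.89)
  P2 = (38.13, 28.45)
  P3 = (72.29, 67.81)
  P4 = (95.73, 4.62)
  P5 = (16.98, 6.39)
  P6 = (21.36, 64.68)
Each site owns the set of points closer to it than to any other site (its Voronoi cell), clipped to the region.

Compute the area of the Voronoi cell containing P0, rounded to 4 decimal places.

1. box [0,100]×[0,77]: [(0, 0) (100, 0) (100, 77) (0, 77)]
2. ⊥bis P0·P1 via (70.545,20.38): [(65.1208, 0) (100, 0) (100, 77) (85.6147, 77)]  |A|=1896.6846
3. ⊥bis P0·P2 via (62.81,22.16): [(65.1208, 0) (100, 0) (100, 77) (85.6147, 77)]  |A|=1896.6846
4. ⊥bis P0·P3 via (79.89,41.84): [(75.9498, 40.6869) (65.1208, 0) (100, 0) (100, 47.7251)]  |A|=1283.4637
5. ⊥bis P0·P4 via (91.61,10.245): [(75.9498, 40.6869) (65.1208, 0) (77.6226, 0) (100, 16.3902) (100, 47.7251)]  |A|=1100.0785
6. ⊥bis P0·P5 via (52.235,11.13): [(75.9498, 40.6869) (65.1208, 0) (77.6226, 0) (100, 16.3902) (100, 47.7251)]  |A|=1100.0785
7. ⊥bis P0·P6 via (54.425,40.275): [(75.9498, 40.6869) (65.1208, 0) (77.6226, 0) (100, 16.3902) (100, 47.7251)]  |A|=1100.0785
8. canonical 5-gon: [(75.9498, 40.6869) (65.1208, 0) (77.6226, 0) (100, 16.3902) (100, 47.7251)]
9. shoelace: 1100.0785

Area of P0's cell: 1100.0785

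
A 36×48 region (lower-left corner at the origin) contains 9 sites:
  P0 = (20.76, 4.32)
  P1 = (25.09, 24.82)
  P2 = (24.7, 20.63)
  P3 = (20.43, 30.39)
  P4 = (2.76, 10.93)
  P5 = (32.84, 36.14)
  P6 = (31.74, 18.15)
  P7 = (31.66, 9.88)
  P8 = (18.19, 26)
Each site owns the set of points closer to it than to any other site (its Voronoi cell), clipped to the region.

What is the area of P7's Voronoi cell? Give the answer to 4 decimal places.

1. box [0,36]×[0,48]: [(0, 0) (36, 0) (36, 48) (0, 48)]
2. ⊥bis P7·P0 via (26.21,7.1): [(29.8317, 0) (36, 0) (36, 48) (5.3472, 48)]  |A|=883.7064
3. ⊥bis P7·P1 via (28.375,17.35): [(22.3362, 14.6944) (29.8317, 0) (36, 0) (36, 20.7032)]  |A|=186.7622
4. ⊥bis P7·P2 via (28.18,15.255): [(23.572, 12.2716) (29.8317, 0) (36, 0) (36, 20.318)]  |A|=164.1036
5. ⊥bis P7·P3 via (26.045,20.135): [(23.572, 12.2716) (29.8317, 0) (36, 0) (36, 20.318)]  |A|=164.1036
6. ⊥bis P7·P4 via (17.21,10.405): [(23.572, 12.2716) (29.8317, 0) (36, 0) (36, 20.318)]  |A|=164.1036
7. ⊥bis P7·P5 via (32.25,23.01): [(23.572, 12.2716) (29.8317, 0) (36, 0) (36, 20.318)]  |A|=164.1036
8. ⊥bis P7·P6 via (31.7,14.015): [(26.3448, 14.0668) (23.572, 12.2716) (29.8317, 0) (36, 0) (36, 13.9734)]  |A|=133.4744
9. ⊥bis P7·P8 via (24.925,17.94): [(26.3448, 14.0668) (23.572, 12.2716) (29.8317, 0) (36, 0) (36, 13.9734)]  |A|=133.4744
10. canonical 5-gon: [(26.3448, 14.0668) (23.572, 12.2716) (29.8317, 0) (36, 0) (36, 13.9734)]
11. shoelace: 133.4744

Area of P7's cell: 133.4744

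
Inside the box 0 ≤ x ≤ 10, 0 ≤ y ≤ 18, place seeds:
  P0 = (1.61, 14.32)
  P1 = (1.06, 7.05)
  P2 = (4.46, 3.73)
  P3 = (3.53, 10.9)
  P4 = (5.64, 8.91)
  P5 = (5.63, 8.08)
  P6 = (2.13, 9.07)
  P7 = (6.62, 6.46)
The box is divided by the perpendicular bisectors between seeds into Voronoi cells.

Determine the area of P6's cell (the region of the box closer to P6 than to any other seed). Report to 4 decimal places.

Area of P6's cell: 10.2160

1. box [0,10]×[0,18]: [(0, 0) (10, 0) (10, 18) (0, 18)]
2. ⊥bis P6·P0 via (1.87,11.695): [(0, 11.5098) (0, 0) (10, 0) (10, 12.5003)]  |A|=120.0502
3. ⊥bis P6·P1 via (1.595,8.06): [(0, 11.5098) (0, 8.9049) (10, 3.6078) (10, 12.5003)]  |A|=57.4866
4. ⊥bis P6·P2 via (3.295,6.4): [(0, 11.5098) (0, 8.9049) (4.0812, 6.743) (10, 9.3256) (10, 12.5003)]  |A|=40.5655
5. ⊥bis P6·P3 via (2.83,9.985): [(0.741, 11.5832) (0, 11.5098) (0, 8.9049) (4.0812, 6.743) (5.983, 7.5729)]  |A|=13.2197
6. ⊥bis P6·P4 via (3.885,8.99): [(3.8933, 9.1716) (0.741, 11.5832) (0, 11.5098) (0, 8.9049) (3.7896, 6.8975)]  |A|=10.4929
7. ⊥bis P6·P5 via (3.88,8.575): [(3.8634, 8.5163) (3.8933, 9.1716) (0.741, 11.5832) (0, 11.5098) (0, 8.9049) (3.4556, 7.0745)]  |A|=10.216
8. ⊥bis P6·P7 via (4.375,7.765): [(3.8634, 8.5163) (3.8933, 9.1716) (0.741, 11.5832) (0, 11.5098) (0, 8.9049) (3.4556, 7.0745)]  |A|=10.216
9. canonical 6-gon: [(3.8634, 8.5163) (3.8933, 9.1716) (0.741, 11.5832) (0, 11.5098) (0, 8.9049) (3.4556, 7.0745)]
10. shoelace: 10.216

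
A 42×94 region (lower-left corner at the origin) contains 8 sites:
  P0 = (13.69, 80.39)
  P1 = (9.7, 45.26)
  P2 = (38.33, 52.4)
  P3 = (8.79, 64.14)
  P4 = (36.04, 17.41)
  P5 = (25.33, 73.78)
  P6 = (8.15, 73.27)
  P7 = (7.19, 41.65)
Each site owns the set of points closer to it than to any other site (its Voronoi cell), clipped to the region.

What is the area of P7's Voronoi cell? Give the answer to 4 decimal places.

1. box [0,42]×[0,94]: [(0, 0) (42, 0) (42, 94) (0, 94)]
2. ⊥bis P7·P0 via (10.44,61.02): [(0, 62.7717) (0, 0) (42, 0) (42, 55.7247)]  |A|=2488.4239
3. ⊥bis P7·P1 via (8.445,43.455): [(0, 49.3267) (0, 0) (42, 0) (42, 20.1245)]  |A|=1458.4762
4. ⊥bis P7·P2 via (22.76,47.025): [(28.9028, 29.2309) (0, 49.3267) (0, 0) (38.9937, 0)]  |A|=1282.751
5. ⊥bis P7·P3 via (7.99,52.895): [(28.9028, 29.2309) (0, 49.3267) (0, 0) (38.9937, 0)]  |A|=1282.751
6. ⊥bis P7·P4 via (21.615,29.53): [(24.1438, 32.5398) (0, 49.3267) (0, 3.8042)]  |A|=549.5436
7. ⊥bis P7·P5 via (16.26,57.715): [(24.1438, 32.5398) (0, 49.3267) (0, 3.8042)]  |A|=549.5436
8. ⊥bis P7·P6 via (7.67,57.46): [(24.1438, 32.5398) (0, 49.3267) (0, 3.8042)]  |A|=549.5436
9. canonical 3-gon: [(24.1438, 32.5398) (0, 49.3267) (0, 3.8042)]
10. shoelace: 549.5436

Area of P7's cell: 549.5436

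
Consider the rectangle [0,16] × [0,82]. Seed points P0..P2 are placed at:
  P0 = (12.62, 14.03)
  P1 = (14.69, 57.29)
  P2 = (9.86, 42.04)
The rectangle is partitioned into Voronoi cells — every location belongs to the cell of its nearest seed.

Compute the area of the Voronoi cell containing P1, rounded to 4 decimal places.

1. box [0,16]×[0,82]: [(0, 0) (16, 0) (16, 82) (0, 82)]
2. ⊥bis P1·P0 via (13.655,35.66): [(0, 36.3134) (16, 35.5478) (16, 82) (0, 82)]  |A|=737.1105
3. ⊥bis P1·P2 via (12.275,49.665): [(0, 53.5528) (16, 48.4852) (16, 82) (0, 82)]  |A|=495.6963
4. canonical 4-gon: [(0, 53.5528) (16, 48.4852) (16, 82) (0, 82)]
5. shoelace: 495.6963

Area of P1's cell: 495.6963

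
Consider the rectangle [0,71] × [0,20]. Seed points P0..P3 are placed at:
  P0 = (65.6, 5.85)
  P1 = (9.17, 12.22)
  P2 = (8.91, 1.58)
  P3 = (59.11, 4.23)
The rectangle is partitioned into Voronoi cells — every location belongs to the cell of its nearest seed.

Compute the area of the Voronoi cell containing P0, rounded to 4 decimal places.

1. box [0,71]×[0,20]: [(0, 0) (71, 0) (71, 20) (0, 20)]
2. ⊥bis P0·P1 via (37.385,9.035): [(36.3651, 0) (71, 0) (71, 20) (38.6228, 20)]  |A|=670.1214
3. ⊥bis P0·P2 via (37.255,3.715): [(37.0667, 6.2151) (37.5348, 0) (71, 0) (71, 20) (38.6228, 20)]  |A|=666.4864
4. ⊥bis P0·P3 via (62.355,5.04): [(63.6131, 0) (71, 0) (71, 20) (58.6208, 20)]  |A|=197.6618
5. canonical 4-gon: [(63.6131, 0) (71, 0) (71, 20) (58.6208, 20)]
6. shoelace: 197.6618

Area of P0's cell: 197.6618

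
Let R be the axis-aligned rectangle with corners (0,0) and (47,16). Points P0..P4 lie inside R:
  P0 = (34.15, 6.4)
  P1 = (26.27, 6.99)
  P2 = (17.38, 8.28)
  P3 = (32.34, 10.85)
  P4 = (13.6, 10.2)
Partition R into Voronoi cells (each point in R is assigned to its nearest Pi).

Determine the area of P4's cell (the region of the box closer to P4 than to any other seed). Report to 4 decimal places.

1. box [0,47]×[0,16]: [(0, 0) (47, 0) (47, 16) (0, 16)]
2. ⊥bis P4·P0 via (23.875,8.3): [(0, 0) (22.3402, 0) (25.2988, 16) (0, 16)]  |A|=381.1124
3. ⊥bis P4·P1 via (19.935,8.595): [(0, 0) (17.7574, 0) (21.8111, 16) (0, 16)]  |A|=316.5481
4. ⊥bis P4·P2 via (15.49,9.24): [(0, 0) (10.7967, 0) (18.9237, 16) (0, 16)]  |A|=237.7625
5. ⊥bis P4·P3 via (22.97,10.525): [(0, 0) (10.7967, 0) (18.9237, 16) (0, 16)]  |A|=237.7625
6. canonical 4-gon: [(0, 0) (10.7967, 0) (18.9237, 16) (0, 16)]
7. shoelace: 237.7625

Area of P4's cell: 237.7625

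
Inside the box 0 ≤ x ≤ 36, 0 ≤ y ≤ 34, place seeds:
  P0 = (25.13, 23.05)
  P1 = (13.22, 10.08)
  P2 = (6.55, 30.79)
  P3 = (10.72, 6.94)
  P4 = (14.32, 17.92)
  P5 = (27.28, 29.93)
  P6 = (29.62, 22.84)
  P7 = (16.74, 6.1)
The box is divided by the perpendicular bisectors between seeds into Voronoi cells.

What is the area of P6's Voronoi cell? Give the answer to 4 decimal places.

1. box [0,36]×[0,34]: [(0, 0) (36, 0) (36, 34) (0, 34)]
2. ⊥bis P6·P0 via (27.375,22.945): [(26.3018, 0) (36, 0) (36, 34) (27.892, 34)]  |A|=302.7037
3. ⊥bis P6·P1 via (21.42,16.46): [(26.7512, 9.608) (34.2267, 0) (36, 0) (36, 34) (27.892, 34)]  |A|=264.633
4. ⊥bis P6·P2 via (18.085,26.815): [(26.7512, 9.608) (34.2267, 0) (36, 0) (36, 34) (27.892, 34)]  |A|=264.633
5. ⊥bis P6·P3 via (20.17,14.89): [(26.7512, 9.608) (34.2267, 0) (36, 0) (36, 34) (27.892, 34)]  |A|=264.633
6. ⊥bis P6·P4 via (21.97,20.38): [(26.7512, 9.608) (34.2267, 0) (36, 0) (36, 34) (27.892, 34)]  |A|=264.633
7. ⊥bis P6·P5 via (28.45,26.385): [(27.5216, 26.0786) (26.7512, 9.608) (34.2267, 0) (36, 0) (36, 28.8768)]  |A|=210.8014
8. ⊥bis P6·P7 via (23.18,14.47): [(27.5216, 26.0786) (26.8467, 11.6488) (36, 4.6061) (36, 28.8768)]  |A|=171.3056
9. canonical 4-gon: [(27.5216, 26.0786) (26.8467, 11.6488) (36, 4.6061) (36, 28.8768)]
10. shoelace: 171.3056

Area of P6's cell: 171.3056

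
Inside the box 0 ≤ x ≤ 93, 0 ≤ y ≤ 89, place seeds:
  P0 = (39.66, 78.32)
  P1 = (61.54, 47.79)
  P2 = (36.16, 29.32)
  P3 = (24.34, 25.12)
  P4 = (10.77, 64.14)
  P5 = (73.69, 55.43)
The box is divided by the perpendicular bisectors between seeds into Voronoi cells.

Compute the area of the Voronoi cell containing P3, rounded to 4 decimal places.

Area of P3's cell: 1380.8114

1. box [0,93]×[0,89]: [(0, 0) (93, 0) (93, 89) (0, 89)]
2. ⊥bis P3·P0 via (32,51.72): [(0, 60.935) (0, 0) (93, 0) (93, 34.1538)]  |A|=4421.6326
3. ⊥bis P3·P1 via (42.94,36.455): [(33.9859, 51.1481) (0, 60.935) (0, 0) (65.156, 0)]  |A|=2701.7689
4. ⊥bis P3·P2 via (30.25,27.22): [(20.3526, 55.0741) (0, 60.935) (0, 0) (39.9221, 0)]  |A|=1719.4297
5. ⊥bis P3·P4 via (17.555,44.63): [(23.3479, 46.6446) (0, 38.5249) (0, 0) (39.9221, 0)]  |A|=1380.8114
6. ⊥bis P3·P5 via (49.015,40.275): [(23.3479, 46.6446) (0, 38.5249) (0, 0) (39.9221, 0)]  |A|=1380.8114
7. canonical 4-gon: [(23.3479, 46.6446) (0, 38.5249) (0, 0) (39.9221, 0)]
8. shoelace: 1380.8114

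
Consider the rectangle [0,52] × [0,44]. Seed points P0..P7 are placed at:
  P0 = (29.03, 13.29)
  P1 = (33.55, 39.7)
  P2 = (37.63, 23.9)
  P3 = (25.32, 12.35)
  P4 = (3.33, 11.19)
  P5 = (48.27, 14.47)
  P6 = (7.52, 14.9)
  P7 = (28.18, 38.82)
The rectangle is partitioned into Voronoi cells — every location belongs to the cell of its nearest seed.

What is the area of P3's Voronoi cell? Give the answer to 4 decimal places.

Area of P3's cell: 281.3255

1. box [0,52]×[0,44]: [(0, 0) (52, 0) (52, 44) (0, 44)]
2. ⊥bis P3·P0 via (27.175,12.82): [(0, 0) (30.4232, 0) (19.2749, 44) (0, 44)]  |A|=1093.3591
3. ⊥bis P3·P1 via (29.435,26.025): [(0, 34.8824) (0, 0) (30.4232, 0) (23.3666, 27.8511)]  |A|=831.2007
4. ⊥bis P3·P2 via (31.475,18.125): [(21.9492, 28.2776) (0, 34.8824) (0, 0) (30.4232, 0) (23.7429, 26.3659)]  |A|=830.2284
5. ⊥bis P3·P4 via (14.325,11.77): [(21.9492, 28.2776) (13.3172, 30.8751) (14.9459, 0) (30.4232, 0) (23.7429, 26.3659)]  |A|=367.2331
6. ⊥bis P3·P5 via (36.795,13.41): [(21.9492, 28.2776) (13.3172, 30.8751) (14.9459, 0) (30.4232, 0) (23.7429, 26.3659)]  |A|=367.2331
7. ⊥bis P3·P6 via (16.42,13.625): [(21.9492, 28.2776) (18.6609, 29.2671) (14.8173, 2.4375) (14.9459, 0) (30.4232, 0) (23.7429, 26.3659)]  |A|=292.4586
8. ⊥bis P3·P7 via (26.75,25.585): [(18.2647, 26.5018) (14.8173, 2.4375) (14.9459, 0) (30.4232, 0) (23.8617, 25.8971)]  |A|=281.3255
9. canonical 5-gon: [(18.2647, 26.5018) (14.8173, 2.4375) (14.9459, 0) (30.4232, 0) (23.8617, 25.8971)]
10. shoelace: 281.3255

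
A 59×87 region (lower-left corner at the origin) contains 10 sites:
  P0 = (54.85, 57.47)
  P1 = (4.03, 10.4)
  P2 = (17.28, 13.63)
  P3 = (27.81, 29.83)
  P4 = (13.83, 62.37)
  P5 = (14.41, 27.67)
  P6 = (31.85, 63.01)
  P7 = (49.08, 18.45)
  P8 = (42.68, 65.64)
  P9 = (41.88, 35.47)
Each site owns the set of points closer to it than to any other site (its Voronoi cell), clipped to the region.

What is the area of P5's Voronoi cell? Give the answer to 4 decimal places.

1. box [0,59]×[0,87]: [(0, 0) (59, 0) (59, 87) (0, 87)]
2. ⊥bis P5·P0 via (34.63,42.57): [(0, 0) (59, 0) (59, 9.4988) (1.8898, 87) (0, 87)]  |A|=2919.9442
3. ⊥bis P5·P1 via (9.22,19.035): [(0, 24.5766) (40.89, 0) (59, 0) (59, 9.4988) (1.8898, 87) (0, 87)]  |A|=2417.4756
4. ⊥bis P5·P2 via (15.845,20.65): [(0, 24.5766) (8.8963, 19.2296) (46.2089, 26.8569) (1.8898, 87) (0, 87)]  |A|=1632.7709
5. ⊥bis P5·P3 via (21.11,28.75): [(0, 24.5766) (8.8963, 19.2296) (22.2061, 21.9503) (14.473, 69.924) (1.8898, 87) (0, 87)]  |A|=1038.0469
6. ⊥bis P5·P4 via (14.12,45.02): [(0, 44.784) (0, 24.5766) (8.8963, 19.2296) (22.2061, 21.9503) (18.4756, 45.0928)]  |A|=486.4116
7. ⊥bis P5·P6 via (23.13,45.34): [(0, 44.784) (0, 24.5766) (8.8963, 19.2296) (22.2061, 21.9503) (18.4756, 45.0928)]  |A|=486.4116
8. ⊥bis P5·P7 via (31.745,23.06): [(0, 44.784) (0, 24.5766) (8.8963, 19.2296) (22.2061, 21.9503) (18.4756, 45.0928)]  |A|=486.4116
9. ⊥bis P5·P8 via (28.545,46.655): [(0, 44.784) (0, 24.5766) (8.8963, 19.2296) (22.2061, 21.9503) (18.4756, 45.0928)]  |A|=486.4116
10. ⊥bis P5·P9 via (28.145,31.57): [(0, 44.784) (0, 24.5766) (8.8963, 19.2296) (22.2061, 21.9503) (18.4756, 45.0928)]  |A|=486.4116
11. canonical 5-gon: [(0, 44.784) (0, 24.5766) (8.8963, 19.2296) (22.2061, 21.9503) (18.4756, 45.0928)]
12. shoelace: 486.4116

Area of P5's cell: 486.4116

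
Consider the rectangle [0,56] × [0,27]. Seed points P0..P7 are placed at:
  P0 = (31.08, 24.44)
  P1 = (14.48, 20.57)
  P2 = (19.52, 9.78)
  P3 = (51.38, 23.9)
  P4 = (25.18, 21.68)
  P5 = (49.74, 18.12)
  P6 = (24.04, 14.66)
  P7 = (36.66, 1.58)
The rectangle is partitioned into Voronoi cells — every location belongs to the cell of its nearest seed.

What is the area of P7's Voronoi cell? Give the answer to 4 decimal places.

1. box [0,56]×[0,27]: [(0, 0) (56, 0) (56, 27) (0, 27)]
2. ⊥bis P7·P0 via (33.87,13.01): [(0, 4.7425) (0, 0) (56, 0) (56, 18.4118)]  |A|=648.3213
3. ⊥bis P7·P1 via (25.57,11.075): [(25.4715, 10.96) (16.0878, 0) (56, 0) (56, 18.4118)]  |A|=499.7605
4. ⊥bis P7·P2 via (28.09,5.68): [(31.2962, 12.3818) (25.3726, 0) (56, 0) (56, 18.4118)]  |A|=417.0311
5. ⊥bis P7·P3 via (44.02,12.74): [(40.9793, 14.7453) (31.2962, 12.3818) (25.3726, 0) (56, 0) (56, 4.8392)]  |A|=315.0961
6. ⊥bis P7·P4 via (30.92,11.63): [(40.9793, 14.7453) (32.9378, 12.7825) (30.9428, 11.643) (25.3726, 0) (56, 0) (56, 4.8392)]  |A|=314.5606
7. ⊥bis P7·P5 via (43.2,9.85): [(37.946, 14.0049) (32.9378, 12.7825) (30.9428, 11.643) (25.3726, 0) (55.6556, 0)]  |A|=247.8803
8. ⊥bis P7·P6 via (30.35,8.12): [(37.946, 14.0049) (35.9426, 13.5159) (28.3206, 6.1619) (25.3726, 0) (55.6556, 0)]  |A|=235.6534
9. canonical 5-gon: [(37.946, 14.0049) (35.9426, 13.5159) (28.3206, 6.1619) (25.3726, 0) (55.6556, 0)]
10. shoelace: 235.6534

Area of P7's cell: 235.6534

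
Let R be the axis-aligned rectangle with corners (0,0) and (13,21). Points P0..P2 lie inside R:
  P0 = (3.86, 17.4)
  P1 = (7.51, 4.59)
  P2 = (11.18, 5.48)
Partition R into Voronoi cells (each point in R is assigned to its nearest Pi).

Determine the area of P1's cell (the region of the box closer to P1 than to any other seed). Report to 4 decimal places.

1. box [0,13]×[0,21]: [(0, 0) (13, 0) (13, 21) (0, 21)]
2. ⊥bis P1·P0 via (5.685,10.995): [(0, 9.3752) (0, 0) (13, 0) (13, 13.0793)]  |A|=145.9539
3. ⊥bis P1·P2 via (9.345,5.035): [(7.7565, 11.5852) (0, 9.3752) (0, 0) (10.566, 0)]  |A|=97.5643
4. canonical 4-gon: [(7.7565, 11.5852) (0, 9.3752) (0, 0) (10.566, 0)]
5. shoelace: 97.5643

Area of P1's cell: 97.5643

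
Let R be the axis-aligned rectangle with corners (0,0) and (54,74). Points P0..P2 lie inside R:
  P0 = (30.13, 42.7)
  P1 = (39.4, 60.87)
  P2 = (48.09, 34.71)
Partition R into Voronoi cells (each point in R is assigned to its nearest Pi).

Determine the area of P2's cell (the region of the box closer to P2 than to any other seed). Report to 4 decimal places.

Area of P2's cell: 1043.8626

1. box [0,54]×[0,74]: [(0, 0) (54, 0) (54, 74) (0, 74)]
2. ⊥bis P2·P0 via (39.11,38.705): [(21.891, 0) (54, 0) (54, 72.1749)]  |A|=1158.7311
3. ⊥bis P2·P1 via (43.745,47.79): [(43.0488, 47.5587) (21.891, 0) (54, 0) (54, 51.1966)]  |A|=1043.8626
4. canonical 4-gon: [(43.0488, 47.5587) (21.891, 0) (54, 0) (54, 51.1966)]
5. shoelace: 1043.8626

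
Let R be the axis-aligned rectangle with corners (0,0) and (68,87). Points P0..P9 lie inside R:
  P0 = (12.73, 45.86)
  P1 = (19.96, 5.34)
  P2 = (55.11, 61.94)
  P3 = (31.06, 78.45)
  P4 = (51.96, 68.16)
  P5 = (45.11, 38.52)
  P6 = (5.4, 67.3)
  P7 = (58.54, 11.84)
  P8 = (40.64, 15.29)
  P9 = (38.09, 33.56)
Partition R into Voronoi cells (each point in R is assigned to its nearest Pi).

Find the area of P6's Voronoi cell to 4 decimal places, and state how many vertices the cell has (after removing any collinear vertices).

Area of P6's cell: 543.6657 (4 vertices)

1. box [0,68]×[0,87]: [(0, 0) (68, 0) (68, 87) (0, 87)]
2. ⊥bis P6·P0 via (9.065,56.58): [(0, 53.4808) (68, 76.729) (68, 87) (0, 87)]  |A|=1488.8678
3. ⊥bis P6·P1 via (12.68,36.32): [(0, 53.4808) (68, 76.729) (68, 87) (0, 87)]  |A|=1488.8678
4. ⊥bis P6·P2 via (30.255,64.62): [(0, 53.4808) (30.1659, 63.7941) (32.6681, 87) (0, 87)]  |A|=884.6159
5. ⊥bis P6·P3 via (18.23,72.875): [(0, 53.4808) (23.2094, 61.4157) (12.0923, 87) (0, 87)]  |A|=543.6657
6. ⊥bis P6·P4 via (28.68,67.73): [(0, 53.4808) (23.2094, 61.4157) (12.0923, 87) (0, 87)]  |A|=543.6657
7. ⊥bis P6·P5 via (25.255,52.91): [(0, 53.4808) (23.2094, 61.4157) (12.0923, 87) (0, 87)]  |A|=543.6657
8. ⊥bis P6·P7 via (31.97,39.57): [(0, 53.4808) (23.2094, 61.4157) (12.0923, 87) (0, 87)]  |A|=543.6657
9. ⊥bis P6·P8 via (23.02,41.295): [(0, 53.4808) (23.2094, 61.4157) (12.0923, 87) (0, 87)]  |A|=543.6657
10. ⊥bis P6·P9 via (21.745,50.43): [(0, 53.4808) (23.2094, 61.4157) (12.0923, 87) (0, 87)]  |A|=543.6657
11. canonical 4-gon: [(0, 53.4808) (23.2094, 61.4157) (12.0923, 87) (0, 87)]
12. shoelace: 543.6657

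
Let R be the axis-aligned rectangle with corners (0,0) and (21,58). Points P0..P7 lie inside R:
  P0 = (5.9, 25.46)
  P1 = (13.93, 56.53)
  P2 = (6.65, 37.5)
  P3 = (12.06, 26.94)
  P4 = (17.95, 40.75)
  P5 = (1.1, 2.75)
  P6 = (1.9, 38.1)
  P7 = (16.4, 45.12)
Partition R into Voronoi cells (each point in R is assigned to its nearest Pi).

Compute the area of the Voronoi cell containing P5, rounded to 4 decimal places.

1. box [0,21]×[0,58]: [(0, 0) (21, 0) (21, 58) (0, 58)]
2. ⊥bis P5·P0 via (3.5,14.105): [(0, 14.8448) (0, 0) (21, 0) (21, 10.4062)]  |A|=265.135
3. ⊥bis P5·P1 via (7.515,29.64): [(0, 14.8448) (0, 0) (21, 0) (21, 10.4062)]  |A|=265.135
4. ⊥bis P5·P2 via (3.875,20.125): [(0, 14.8448) (0, 0) (21, 0) (21, 10.4062)]  |A|=265.135
5. ⊥bis P5·P3 via (6.58,14.845): [(12.3346, 12.2377) (0, 14.8448) (0, 0) (21, 0) (21, 8.3116)]  |A|=256.0597
6. ⊥bis P5·P4 via (9.525,21.75): [(12.3346, 12.2377) (0, 14.8448) (0, 0) (21, 0) (21, 8.3116)]  |A|=256.0597
7. ⊥bis P5·P6 via (1.5,20.425): [(12.3346, 12.2377) (0, 14.8448) (0, 0) (21, 0) (21, 8.3116)]  |A|=256.0597
8. ⊥bis P5·P7 via (8.75,23.935): [(12.3346, 12.2377) (0, 14.8448) (0, 0) (21, 0) (21, 8.3116)]  |A|=256.0597
9. canonical 5-gon: [(12.3346, 12.2377) (0, 14.8448) (0, 0) (21, 0) (21, 8.3116)]
10. shoelace: 256.0597

Area of P5's cell: 256.0597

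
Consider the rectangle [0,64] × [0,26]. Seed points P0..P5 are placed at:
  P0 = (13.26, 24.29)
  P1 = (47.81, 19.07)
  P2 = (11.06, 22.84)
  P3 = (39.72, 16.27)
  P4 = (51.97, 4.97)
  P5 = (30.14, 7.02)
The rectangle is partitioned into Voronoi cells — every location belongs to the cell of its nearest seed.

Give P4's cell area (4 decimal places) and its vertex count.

1. box [0,64]×[0,26]: [(0, 0) (64, 0) (64, 26) (0, 26)]
2. ⊥bis P4·P0 via (32.615,14.63): [(25.3132, 0) (64, 0) (64, 26) (38.2897, 26)]  |A|=837.1617
3. ⊥bis P4·P1 via (49.89,12.02): [(28.1044, 5.5925) (25.3132, 0) (64, 0) (64, 16.183)]  |A|=398.6257
4. ⊥bis P4·P2 via (31.515,13.905): [(28.1044, 5.5925) (26.3381, 2.0534) (25.4411, 0) (64, 0) (64, 16.183)]  |A|=398.4944
5. ⊥bis P4·P3 via (45.845,10.62): [(46.1068, 10.9038) (36.0486, 0) (64, 0) (64, 16.183)]  |A|=297.1709
6. ⊥bis P4·P5 via (41.055,5.995): [(46.1068, 10.9038) (40.9956, 5.363) (40.492, 0) (64, 0) (64, 16.183)]  |A|=285.2559
7. canonical 5-gon: [(46.1068, 10.9038) (40.9956, 5.363) (40.492, 0) (64, 0) (64, 16.183)]
8. shoelace: 285.2559

Area of P4's cell: 285.2559 (5 vertices)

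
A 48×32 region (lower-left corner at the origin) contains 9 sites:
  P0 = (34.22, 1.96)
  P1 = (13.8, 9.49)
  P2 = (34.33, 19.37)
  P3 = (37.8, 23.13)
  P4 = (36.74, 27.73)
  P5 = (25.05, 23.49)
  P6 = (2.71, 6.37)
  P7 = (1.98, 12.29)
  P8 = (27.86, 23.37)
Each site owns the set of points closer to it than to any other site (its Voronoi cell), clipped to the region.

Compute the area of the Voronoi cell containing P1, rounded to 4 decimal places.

1. box [0,48]×[0,32]: [(0, 0) (48, 0) (48, 32) (0, 32)]
2. ⊥bis P1·P0 via (24.01,5.725): [(0, 0) (21.8989, 0) (33.6991, 32) (0, 32)]  |A|=889.567
3. ⊥bis P1·P2 via (24.065,14.43): [(0, 0) (21.8989, 0) (25.8513, 10.7182) (15.6095, 32) (0, 32)]  |A|=697.0778
4. ⊥bis P1·P3 via (25.8,16.31): [(0, 0) (21.8989, 0) (25.8513, 10.7182) (15.6095, 32) (0, 32)]  |A|=697.0778
5. ⊥bis P1·P4 via (25.27,18.61): [(0, 0) (21.8989, 0) (25.8513, 10.7182) (17.1215, 28.8582) (14.6234, 32) (0, 32)]  |A|=695.5288
6. ⊥bis P1·P5 via (19.425,16.49): [(0, 0) (21.8989, 0) (25.8513, 10.7182) (25.3743, 11.7093) (0.1237, 32) (0, 32)]  |A|=539.9686
7. ⊥bis P1·P6 via (8.255,7.93): [(10.486, 0) (21.8989, 0) (25.8513, 10.7182) (25.3743, 11.7093) (1.8804, 30.5883)]  |A|=349.4201
8. ⊥bis P1·P7 via (7.89,10.89): [(7.6762, 9.9874) (10.486, 0) (21.8989, 0) (25.8513, 10.7182) (25.3743, 11.7093) (10.849, 23.3814)]  |A|=277.9241
9. ⊥bis P1·P8 via (20.83,16.43): [(7.6762, 9.9874) (10.486, 0) (21.8989, 0) (25.8513, 10.7182) (25.3743, 11.7093) (10.849, 23.3814)]  |A|=277.9241
10. canonical 6-gon: [(7.6762, 9.9874) (10.486, 0) (21.8989, 0) (25.8513, 10.7182) (25.3743, 11.7093) (10.849, 23.3814)]
11. shoelace: 277.9241

Area of P1's cell: 277.9241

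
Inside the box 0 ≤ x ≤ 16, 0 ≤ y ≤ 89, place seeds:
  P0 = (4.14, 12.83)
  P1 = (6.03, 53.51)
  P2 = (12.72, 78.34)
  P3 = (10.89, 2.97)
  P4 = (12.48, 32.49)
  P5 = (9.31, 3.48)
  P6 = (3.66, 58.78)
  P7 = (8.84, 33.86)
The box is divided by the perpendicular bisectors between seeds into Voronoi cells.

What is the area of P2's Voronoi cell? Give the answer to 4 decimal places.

1. box [0,16]×[0,89]: [(0, 0) (16, 0) (16, 89) (0, 89)]
2. ⊥bis P2·P0 via (8.43,45.585): [(0, 46.6891) (16, 44.5935) (16, 89) (0, 89)]  |A|=693.7389
3. ⊥bis P2·P1 via (9.375,65.925): [(0, 68.4509) (16, 64.14) (16, 89) (0, 89)]  |A|=363.2725
4. ⊥bis P2·P3 via (11.805,40.655): [(0, 68.4509) (16, 64.14) (16, 89) (0, 89)]  |A|=363.2725
5. ⊥bis P2·P4 via (12.6,55.415): [(0, 68.4509) (16, 64.14) (16, 89) (0, 89)]  |A|=363.2725
6. ⊥bis P2·P5 via (11.015,40.91): [(0, 68.4509) (16, 64.14) (16, 89) (0, 89)]  |A|=363.2725
7. ⊥bis P2·P6 via (8.19,68.56): [(0, 72.3535) (16, 64.9425) (16, 89) (0, 89)]  |A|=325.6319
8. ⊥bis P2·P7 via (10.78,56.1): [(0, 72.3535) (16, 64.9425) (16, 89) (0, 89)]  |A|=325.6319
9. canonical 4-gon: [(0, 72.3535) (16, 64.9425) (16, 89) (0, 89)]
10. shoelace: 325.6319

Area of P2's cell: 325.6319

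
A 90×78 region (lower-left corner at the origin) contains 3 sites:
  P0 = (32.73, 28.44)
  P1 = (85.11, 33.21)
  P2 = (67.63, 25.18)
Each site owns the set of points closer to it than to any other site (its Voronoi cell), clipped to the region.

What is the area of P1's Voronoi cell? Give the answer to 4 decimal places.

Area of P1's cell: 1413.8539

1. box [0,90]×[0,78]: [(0, 0) (90, 0) (90, 78) (0, 78)]
2. ⊥bis P1·P0 via (58.92,30.825): [(61.7271, 0) (90, 0) (90, 78) (54.624, 78)]  |A|=2482.3078
3. ⊥bis P1·P2 via (76.37,29.195): [(54.7907, 76.1697) (89.7817, 0) (90, 0) (90, 78) (54.624, 78)]  |A|=1413.8539
4. canonical 5-gon: [(54.7907, 76.1697) (89.7817, 0) (90, 0) (90, 78) (54.624, 78)]
5. shoelace: 1413.8539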